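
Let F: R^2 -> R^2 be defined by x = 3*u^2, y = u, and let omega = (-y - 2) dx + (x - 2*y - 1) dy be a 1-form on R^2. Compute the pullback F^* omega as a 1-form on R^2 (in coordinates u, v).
F^* omega = (-3*u^2 - 14*u - 1) du

Using F^*(f dg) = (f ∘ F) d(g ∘ F), substitute each coordinate x_i by F_i(u, v) in f_i, and replace dx_i by d F_i = (∂F_i/∂u) du + (∂F_i/∂v) dv.
  For the x component: f_1(F) = -u - 2; d F_1 = (6*u) du + (0) dv
  For the y component: f_2(F) = 3*u^2 - 2*u - 1; d F_2 = (1) du + (0) dv
Combining and collecting du, dv coefficients:
  coeff of du: -3*u^2 - 14*u - 1
  coeff of dv: 0
F^* omega = (-3*u^2 - 14*u - 1) du.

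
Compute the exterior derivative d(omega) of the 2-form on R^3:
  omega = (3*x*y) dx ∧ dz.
d(omega) = (-3*x) dx ∧ dy ∧ dz

For a 2-form omega = sum_{i<j} g_{ij} dx_i ∧ dx_j, the exterior derivative is
  d(omega) = sum_{i<j} d(g_{ij}) ∧ dx_i ∧ dx_j = sum_{i<j, k} (∂g_{ij}/∂x_k) dx_k ∧ dx_i ∧ dx_j.
Expand each term, using dx_k ∧ dx_i ∧ dx_j = sgn(permutation) dx_{(a)} ∧ dx_{(b)} ∧ dx_{(c)} with (a < b < c) sorted:
  d(3*x*y) includes (∂/∂y)(3*x*y) dy = (3*x) dy, which multiplied by dx ∧ dz gives (-3*x) dx ∧ dy ∧ dz
Collecting like 3-forms: d(omega) = (-3*x) dx ∧ dy ∧ dz.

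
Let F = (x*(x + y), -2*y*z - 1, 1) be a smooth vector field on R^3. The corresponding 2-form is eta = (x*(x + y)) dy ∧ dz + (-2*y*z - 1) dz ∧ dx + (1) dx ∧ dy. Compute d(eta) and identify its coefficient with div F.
d(eta) = (2*x + y - 2*z) dx ∧ dy ∧ dz; div F = 2*x + y - 2*z

For a 2-form in R^3 of the form above, applying d gives a 3-form with coefficient ∂P/∂x + ∂Q/∂y + ∂R/∂z:
  ∂P/∂x = 2*x + y
  ∂Q/∂y = -2*z
  ∂R/∂z = 0
Sum = 2*x + y - 2*z, which is exactly div F.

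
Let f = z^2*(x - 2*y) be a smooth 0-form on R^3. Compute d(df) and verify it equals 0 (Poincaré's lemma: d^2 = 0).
d(df) = 0

Step 1: df = sum_i (∂f/∂x_i) dx_i = (z^2) dx + (-2*z^2) dy + (2*z*(x - 2*y)) dz.
Step 2: Apply d again. Using the 1-form formula, the coefficient of dx ∧ dy in d(df) is ∂^2 f/∂x ∂y - ∂^2 f/∂y ∂x = (0) - (0) = 0 (equality of mixed partials for smooth f).
Similarly for dx ∧ dz and dy ∧ dz — all coefficients vanish. So d(df) = 0.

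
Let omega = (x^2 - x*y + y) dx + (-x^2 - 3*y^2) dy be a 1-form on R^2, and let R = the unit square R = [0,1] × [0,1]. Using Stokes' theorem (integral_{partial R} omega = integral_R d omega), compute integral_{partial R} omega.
integral_(partial R) omega = -3/2

Stokes: integral_partial_R omega = integral_R d omega with d omega = (∂Q/∂x - ∂P/∂y) dx ∧ dy.
  ∂Q/∂x = -2*x
  ∂P/∂y = 1 - x
  integrand = ∂Q/∂x - ∂P/∂y = -x - 1.
Integrating over R: integral_0^1 integral_0^1 (-x - 1) dx dy = -3/2.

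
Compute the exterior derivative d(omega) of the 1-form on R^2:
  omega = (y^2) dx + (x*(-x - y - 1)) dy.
d(omega) = (-2*x - 3*y - 1) dx ∧ dy

For a 1-form omega = sum_i f_i dx_i, the exterior derivative is
  d(omega) = sum_{i < j} (∂f_j/∂x_i - ∂f_i/∂x_j) dx_i ∧ dx_j.
  coefficient of dx ∧ dy: ∂f_2/∂x - ∂f_1/∂y = ∂(x*(-x - y - 1))/∂x - ∂(y^2)/∂y = -2*x - 3*y - 1
Assembling: d(omega) = (-2*x - 3*y - 1) dx ∧ dy.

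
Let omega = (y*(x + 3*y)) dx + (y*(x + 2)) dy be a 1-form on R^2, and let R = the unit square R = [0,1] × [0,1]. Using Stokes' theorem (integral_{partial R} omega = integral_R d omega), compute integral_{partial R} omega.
integral_(partial R) omega = -3

Stokes: integral_partial_R omega = integral_R d omega with d omega = (∂Q/∂x - ∂P/∂y) dx ∧ dy.
  ∂Q/∂x = y
  ∂P/∂y = x + 6*y
  integrand = ∂Q/∂x - ∂P/∂y = -x - 5*y.
Integrating over R: integral_0^1 integral_0^1 (-x - 5*y) dx dy = -3.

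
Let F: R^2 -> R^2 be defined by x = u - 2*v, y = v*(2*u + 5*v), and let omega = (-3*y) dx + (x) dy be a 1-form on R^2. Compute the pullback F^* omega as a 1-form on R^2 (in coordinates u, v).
F^* omega = (v*(-4*u - 19*v)) du + (2*u^2 + 18*u*v + 10*v^2) dv

Using F^*(f dg) = (f ∘ F) d(g ∘ F), substitute each coordinate x_i by F_i(u, v) in f_i, and replace dx_i by d F_i = (∂F_i/∂u) du + (∂F_i/∂v) dv.
  For the x component: f_1(F) = 3*v*(-2*u - 5*v); d F_1 = (1) du + (-2) dv
  For the y component: f_2(F) = u - 2*v; d F_2 = (2*v) du + (2*u + 10*v) dv
Combining and collecting du, dv coefficients:
  coeff of du: v*(-4*u - 19*v)
  coeff of dv: 2*u^2 + 18*u*v + 10*v^2
F^* omega = (v*(-4*u - 19*v)) du + (2*u^2 + 18*u*v + 10*v^2) dv.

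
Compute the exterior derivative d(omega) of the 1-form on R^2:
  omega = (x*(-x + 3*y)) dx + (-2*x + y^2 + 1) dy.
d(omega) = (-3*x - 2) dx ∧ dy

For a 1-form omega = sum_i f_i dx_i, the exterior derivative is
  d(omega) = sum_{i < j} (∂f_j/∂x_i - ∂f_i/∂x_j) dx_i ∧ dx_j.
  coefficient of dx ∧ dy: ∂f_2/∂x - ∂f_1/∂y = ∂(-2*x + y^2 + 1)/∂x - ∂(x*(-x + 3*y))/∂y = -3*x - 2
Assembling: d(omega) = (-3*x - 2) dx ∧ dy.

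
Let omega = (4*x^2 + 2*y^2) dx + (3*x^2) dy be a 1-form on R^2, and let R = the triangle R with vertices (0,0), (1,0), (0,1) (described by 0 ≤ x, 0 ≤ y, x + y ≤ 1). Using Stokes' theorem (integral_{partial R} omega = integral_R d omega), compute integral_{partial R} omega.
integral_(partial R) omega = 1/3

Stokes: integral_partial_R omega = integral_R d omega with d omega = (∂Q/∂x - ∂P/∂y) dx ∧ dy.
  ∂Q/∂x = 6*x
  ∂P/∂y = 4*y
  integrand = ∂Q/∂x - ∂P/∂y = 6*x - 4*y.
Integrating over R: integral_0^1 integral_0^{1-x} (6*x - 4*y) dy dx = 1/3.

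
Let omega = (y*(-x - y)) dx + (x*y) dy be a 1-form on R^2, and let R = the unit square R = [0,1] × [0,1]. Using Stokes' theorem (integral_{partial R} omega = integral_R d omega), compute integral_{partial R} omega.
integral_(partial R) omega = 2

Stokes: integral_partial_R omega = integral_R d omega with d omega = (∂Q/∂x - ∂P/∂y) dx ∧ dy.
  ∂Q/∂x = y
  ∂P/∂y = -x - 2*y
  integrand = ∂Q/∂x - ∂P/∂y = x + 3*y.
Integrating over R: integral_0^1 integral_0^1 (x + 3*y) dx dy = 2.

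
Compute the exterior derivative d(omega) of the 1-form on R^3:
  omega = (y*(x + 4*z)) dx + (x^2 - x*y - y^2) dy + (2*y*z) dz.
d(omega) = (x - y - 4*z) dx ∧ dy + (-4*y) dx ∧ dz + (2*z) dy ∧ dz

For a 1-form omega = sum_i f_i dx_i, the exterior derivative is
  d(omega) = sum_{i < j} (∂f_j/∂x_i - ∂f_i/∂x_j) dx_i ∧ dx_j.
  coefficient of dx ∧ dy: ∂f_2/∂x - ∂f_1/∂y = ∂(x^2 - x*y - y^2)/∂x - ∂(y*(x + 4*z))/∂y = x - y - 4*z
  coefficient of dx ∧ dz: ∂f_3/∂x - ∂f_1/∂z = ∂(2*y*z)/∂x - ∂(y*(x + 4*z))/∂z = -4*y
  coefficient of dy ∧ dz: ∂f_3/∂y - ∂f_2/∂z = ∂(2*y*z)/∂y - ∂(x^2 - x*y - y^2)/∂z = 2*z
Assembling: d(omega) = (x - y - 4*z) dx ∧ dy + (-4*y) dx ∧ dz + (2*z) dy ∧ dz.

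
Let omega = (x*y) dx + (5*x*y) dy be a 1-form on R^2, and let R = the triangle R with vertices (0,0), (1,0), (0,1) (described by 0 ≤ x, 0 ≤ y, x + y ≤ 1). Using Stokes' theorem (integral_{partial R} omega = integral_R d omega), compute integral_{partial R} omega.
integral_(partial R) omega = 2/3

Stokes: integral_partial_R omega = integral_R d omega with d omega = (∂Q/∂x - ∂P/∂y) dx ∧ dy.
  ∂Q/∂x = 5*y
  ∂P/∂y = x
  integrand = ∂Q/∂x - ∂P/∂y = -x + 5*y.
Integrating over R: integral_0^1 integral_0^{1-x} (-x + 5*y) dy dx = 2/3.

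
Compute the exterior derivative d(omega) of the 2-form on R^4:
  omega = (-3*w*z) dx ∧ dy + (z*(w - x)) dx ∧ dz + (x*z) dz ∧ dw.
d(omega) = (-3*w) dx ∧ dy ∧ dz + (-3*z) dx ∧ dy ∧ dw + (2*z) dx ∧ dz ∧ dw

For a 2-form omega = sum_{i<j} g_{ij} dx_i ∧ dx_j, the exterior derivative is
  d(omega) = sum_{i<j} d(g_{ij}) ∧ dx_i ∧ dx_j = sum_{i<j, k} (∂g_{ij}/∂x_k) dx_k ∧ dx_i ∧ dx_j.
Expand each term, using dx_k ∧ dx_i ∧ dx_j = sgn(permutation) dx_{(a)} ∧ dx_{(b)} ∧ dx_{(c)} with (a < b < c) sorted:
  d(-3*w*z) includes (∂/∂z)(-3*w*z) dz = (-3*w) dz, which multiplied by dx ∧ dy gives (-3*w) dx ∧ dy ∧ dz
  d(-3*w*z) includes (∂/∂w)(-3*w*z) dw = (-3*z) dw, which multiplied by dx ∧ dy gives (-3*z) dx ∧ dy ∧ dw
  d(z*(w - x)) includes (∂/∂w)(z*(w - x)) dw = (z) dw, which multiplied by dx ∧ dz gives (z) dx ∧ dz ∧ dw
  d(x*z) includes (∂/∂x)(x*z) dx = (z) dx, which multiplied by dz ∧ dw gives (z) dx ∧ dz ∧ dw
Collecting like 3-forms: d(omega) = (-3*w) dx ∧ dy ∧ dz + (-3*z) dx ∧ dy ∧ dw + (2*z) dx ∧ dz ∧ dw.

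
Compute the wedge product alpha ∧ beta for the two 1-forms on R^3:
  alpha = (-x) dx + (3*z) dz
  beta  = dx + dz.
alpha ∧ beta = (-x - 3*z) dx ∧ dz

Distribute the wedge, using dx_i ∧ dx_j = -dx_j ∧ dx_i and dx_i ∧ dx_i = 0. For each pair (i, j) with i < j, the coefficient of dx_i ∧ dx_j in alpha ∧ beta is (alpha_i * beta_j - alpha_j * beta_i). Collecting: alpha ∧ beta = (-x - 3*z) dx ∧ dz.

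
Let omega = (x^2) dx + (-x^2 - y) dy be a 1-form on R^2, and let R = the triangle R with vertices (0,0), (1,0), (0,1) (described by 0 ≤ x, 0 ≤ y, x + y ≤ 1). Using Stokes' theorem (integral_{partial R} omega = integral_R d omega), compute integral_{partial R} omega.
integral_(partial R) omega = -1/3

Stokes: integral_partial_R omega = integral_R d omega with d omega = (∂Q/∂x - ∂P/∂y) dx ∧ dy.
  ∂Q/∂x = -2*x
  ∂P/∂y = 0
  integrand = ∂Q/∂x - ∂P/∂y = -2*x.
Integrating over R: integral_0^1 integral_0^{1-x} (-2*x) dy dx = -1/3.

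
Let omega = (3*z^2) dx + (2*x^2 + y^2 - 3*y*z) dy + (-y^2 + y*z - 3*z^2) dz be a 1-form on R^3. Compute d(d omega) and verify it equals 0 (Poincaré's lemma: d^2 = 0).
d(d omega) = 0

Step 1: d omega = sum_{i<j} (∂f_j/∂x_i - ∂f_i/∂x_j) dx_i ∧ dx_j:
  coeff of dx ∧ dy: 4*x
  coeff of dx ∧ dz: -6*z
  coeff of dy ∧ dz: y + z
Step 2: Apply d again to each 2-form coefficient. The only possible 3-form in R^3 is dx ∧ dy ∧ dz, with coefficient
  ∂(coeff of dy∧dz)/∂x - ∂(coeff of dx∧dz)/∂y + ∂(coeff of dx∧dy)/∂z
  = ∂/∂x (y + z) - ∂/∂y (-6*z) + ∂/∂z (4*x).
Each of these terms simplifies to sums of mixed partials that cancel in pairs. The result is 0 (by equality of mixed partials for smooth functions — Schwarz / Clairaut).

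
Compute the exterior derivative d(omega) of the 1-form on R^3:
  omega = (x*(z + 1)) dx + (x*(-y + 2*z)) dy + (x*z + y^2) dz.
d(omega) = (-y + 2*z) dx ∧ dy + (-x + z) dx ∧ dz + (-2*x + 2*y) dy ∧ dz

For a 1-form omega = sum_i f_i dx_i, the exterior derivative is
  d(omega) = sum_{i < j} (∂f_j/∂x_i - ∂f_i/∂x_j) dx_i ∧ dx_j.
  coefficient of dx ∧ dy: ∂f_2/∂x - ∂f_1/∂y = ∂(x*(-y + 2*z))/∂x - ∂(x*(z + 1))/∂y = -y + 2*z
  coefficient of dx ∧ dz: ∂f_3/∂x - ∂f_1/∂z = ∂(x*z + y^2)/∂x - ∂(x*(z + 1))/∂z = -x + z
  coefficient of dy ∧ dz: ∂f_3/∂y - ∂f_2/∂z = ∂(x*z + y^2)/∂y - ∂(x*(-y + 2*z))/∂z = -2*x + 2*y
Assembling: d(omega) = (-y + 2*z) dx ∧ dy + (-x + z) dx ∧ dz + (-2*x + 2*y) dy ∧ dz.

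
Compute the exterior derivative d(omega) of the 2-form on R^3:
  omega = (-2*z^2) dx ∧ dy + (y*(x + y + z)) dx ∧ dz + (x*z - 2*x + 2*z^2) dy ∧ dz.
d(omega) = (-x - 2*y - 4*z - 2) dx ∧ dy ∧ dz

For a 2-form omega = sum_{i<j} g_{ij} dx_i ∧ dx_j, the exterior derivative is
  d(omega) = sum_{i<j} d(g_{ij}) ∧ dx_i ∧ dx_j = sum_{i<j, k} (∂g_{ij}/∂x_k) dx_k ∧ dx_i ∧ dx_j.
Expand each term, using dx_k ∧ dx_i ∧ dx_j = sgn(permutation) dx_{(a)} ∧ dx_{(b)} ∧ dx_{(c)} with (a < b < c) sorted:
  d(-2*z^2) includes (∂/∂z)(-2*z^2) dz = (-4*z) dz, which multiplied by dx ∧ dy gives (-4*z) dx ∧ dy ∧ dz
  d(y*(x + y + z)) includes (∂/∂y)(y*(x + y + z)) dy = (x + 2*y + z) dy, which multiplied by dx ∧ dz gives (-x - 2*y - z) dx ∧ dy ∧ dz
  d(x*z - 2*x + 2*z^2) includes (∂/∂x)(x*z - 2*x + 2*z^2) dx = (z - 2) dx, which multiplied by dy ∧ dz gives (z - 2) dx ∧ dy ∧ dz
Collecting like 3-forms: d(omega) = (-x - 2*y - 4*z - 2) dx ∧ dy ∧ dz.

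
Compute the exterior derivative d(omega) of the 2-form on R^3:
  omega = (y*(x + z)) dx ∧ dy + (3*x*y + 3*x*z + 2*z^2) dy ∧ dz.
d(omega) = (4*y + 3*z) dx ∧ dy ∧ dz

For a 2-form omega = sum_{i<j} g_{ij} dx_i ∧ dx_j, the exterior derivative is
  d(omega) = sum_{i<j} d(g_{ij}) ∧ dx_i ∧ dx_j = sum_{i<j, k} (∂g_{ij}/∂x_k) dx_k ∧ dx_i ∧ dx_j.
Expand each term, using dx_k ∧ dx_i ∧ dx_j = sgn(permutation) dx_{(a)} ∧ dx_{(b)} ∧ dx_{(c)} with (a < b < c) sorted:
  d(y*(x + z)) includes (∂/∂z)(y*(x + z)) dz = (y) dz, which multiplied by dx ∧ dy gives (y) dx ∧ dy ∧ dz
  d(3*x*y + 3*x*z + 2*z^2) includes (∂/∂x)(3*x*y + 3*x*z + 2*z^2) dx = (3*y + 3*z) dx, which multiplied by dy ∧ dz gives (3*y + 3*z) dx ∧ dy ∧ dz
Collecting like 3-forms: d(omega) = (4*y + 3*z) dx ∧ dy ∧ dz.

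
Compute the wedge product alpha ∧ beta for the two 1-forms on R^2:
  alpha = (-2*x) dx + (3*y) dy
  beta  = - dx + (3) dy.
alpha ∧ beta = (-6*x + 3*y) dx ∧ dy

Distribute the wedge, using dx_i ∧ dx_j = -dx_j ∧ dx_i and dx_i ∧ dx_i = 0. For each pair (i, j) with i < j, the coefficient of dx_i ∧ dx_j in alpha ∧ beta is (alpha_i * beta_j - alpha_j * beta_i). Collecting: alpha ∧ beta = (-6*x + 3*y) dx ∧ dy.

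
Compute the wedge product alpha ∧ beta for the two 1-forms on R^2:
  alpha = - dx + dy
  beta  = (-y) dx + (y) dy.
alpha ∧ beta = 0

Distribute the wedge, using dx_i ∧ dx_j = -dx_j ∧ dx_i and dx_i ∧ dx_i = 0. For each pair (i, j) with i < j, the coefficient of dx_i ∧ dx_j in alpha ∧ beta is (alpha_i * beta_j - alpha_j * beta_i). Collecting: alpha ∧ beta = 0.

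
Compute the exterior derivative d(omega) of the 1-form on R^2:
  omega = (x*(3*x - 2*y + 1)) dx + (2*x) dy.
d(omega) = (2*x + 2) dx ∧ dy

For a 1-form omega = sum_i f_i dx_i, the exterior derivative is
  d(omega) = sum_{i < j} (∂f_j/∂x_i - ∂f_i/∂x_j) dx_i ∧ dx_j.
  coefficient of dx ∧ dy: ∂f_2/∂x - ∂f_1/∂y = ∂(2*x)/∂x - ∂(x*(3*x - 2*y + 1))/∂y = 2*x + 2
Assembling: d(omega) = (2*x + 2) dx ∧ dy.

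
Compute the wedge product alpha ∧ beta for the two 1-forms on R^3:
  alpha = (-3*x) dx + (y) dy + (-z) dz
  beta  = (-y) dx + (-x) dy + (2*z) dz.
alpha ∧ beta = (3*x^2 + y^2) dx ∧ dy + (-z*(6*x + y)) dx ∧ dz + (z*(-x + 2*y)) dy ∧ dz

Distribute the wedge, using dx_i ∧ dx_j = -dx_j ∧ dx_i and dx_i ∧ dx_i = 0. For each pair (i, j) with i < j, the coefficient of dx_i ∧ dx_j in alpha ∧ beta is (alpha_i * beta_j - alpha_j * beta_i). Collecting: alpha ∧ beta = (3*x^2 + y^2) dx ∧ dy + (-z*(6*x + y)) dx ∧ dz + (z*(-x + 2*y)) dy ∧ dz.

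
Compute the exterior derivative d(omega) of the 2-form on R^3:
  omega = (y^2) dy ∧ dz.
d(omega) = 0

For a 2-form omega = sum_{i<j} g_{ij} dx_i ∧ dx_j, the exterior derivative is
  d(omega) = sum_{i<j} d(g_{ij}) ∧ dx_i ∧ dx_j = sum_{i<j, k} (∂g_{ij}/∂x_k) dx_k ∧ dx_i ∧ dx_j.
Expand each term, using dx_k ∧ dx_i ∧ dx_j = sgn(permutation) dx_{(a)} ∧ dx_{(b)} ∧ dx_{(c)} with (a < b < c) sorted:

Collecting like 3-forms: d(omega) = 0.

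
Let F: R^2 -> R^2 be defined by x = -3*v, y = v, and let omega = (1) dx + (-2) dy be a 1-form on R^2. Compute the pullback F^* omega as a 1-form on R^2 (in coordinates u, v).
F^* omega = (-5) dv

Using F^*(f dg) = (f ∘ F) d(g ∘ F), substitute each coordinate x_i by F_i(u, v) in f_i, and replace dx_i by d F_i = (∂F_i/∂u) du + (∂F_i/∂v) dv.
  For the x component: f_1(F) = 1; d F_1 = (0) du + (-3) dv
  For the y component: f_2(F) = -2; d F_2 = (0) du + (1) dv
Combining and collecting du, dv coefficients:
  coeff of du: 0
  coeff of dv: -5
F^* omega = (-5) dv.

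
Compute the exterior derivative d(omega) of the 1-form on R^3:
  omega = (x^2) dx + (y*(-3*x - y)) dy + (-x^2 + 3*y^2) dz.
d(omega) = (-3*y) dx ∧ dy + (-2*x) dx ∧ dz + (6*y) dy ∧ dz

For a 1-form omega = sum_i f_i dx_i, the exterior derivative is
  d(omega) = sum_{i < j} (∂f_j/∂x_i - ∂f_i/∂x_j) dx_i ∧ dx_j.
  coefficient of dx ∧ dy: ∂f_2/∂x - ∂f_1/∂y = ∂(y*(-3*x - y))/∂x - ∂(x^2)/∂y = -3*y
  coefficient of dx ∧ dz: ∂f_3/∂x - ∂f_1/∂z = ∂(-x^2 + 3*y^2)/∂x - ∂(x^2)/∂z = -2*x
  coefficient of dy ∧ dz: ∂f_3/∂y - ∂f_2/∂z = ∂(-x^2 + 3*y^2)/∂y - ∂(y*(-3*x - y))/∂z = 6*y
Assembling: d(omega) = (-3*y) dx ∧ dy + (-2*x) dx ∧ dz + (6*y) dy ∧ dz.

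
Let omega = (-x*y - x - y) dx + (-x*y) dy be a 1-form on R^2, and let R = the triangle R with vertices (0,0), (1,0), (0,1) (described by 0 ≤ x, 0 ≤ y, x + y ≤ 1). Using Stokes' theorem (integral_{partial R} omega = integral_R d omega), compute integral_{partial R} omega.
integral_(partial R) omega = 1/2

Stokes: integral_partial_R omega = integral_R d omega with d omega = (∂Q/∂x - ∂P/∂y) dx ∧ dy.
  ∂Q/∂x = -y
  ∂P/∂y = -x - 1
  integrand = ∂Q/∂x - ∂P/∂y = x - y + 1.
Integrating over R: integral_0^1 integral_0^{1-x} (x - y + 1) dy dx = 1/2.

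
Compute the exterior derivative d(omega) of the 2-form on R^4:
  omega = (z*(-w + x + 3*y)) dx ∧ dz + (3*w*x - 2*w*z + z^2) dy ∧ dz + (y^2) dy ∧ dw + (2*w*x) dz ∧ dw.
d(omega) = (3*w - 3*z) dx ∧ dy ∧ dz + (2*w - z) dx ∧ dz ∧ dw + (3*x - 2*z) dy ∧ dz ∧ dw

For a 2-form omega = sum_{i<j} g_{ij} dx_i ∧ dx_j, the exterior derivative is
  d(omega) = sum_{i<j} d(g_{ij}) ∧ dx_i ∧ dx_j = sum_{i<j, k} (∂g_{ij}/∂x_k) dx_k ∧ dx_i ∧ dx_j.
Expand each term, using dx_k ∧ dx_i ∧ dx_j = sgn(permutation) dx_{(a)} ∧ dx_{(b)} ∧ dx_{(c)} with (a < b < c) sorted:
  d(z*(-w + x + 3*y)) includes (∂/∂y)(z*(-w + x + 3*y)) dy = (3*z) dy, which multiplied by dx ∧ dz gives (-3*z) dx ∧ dy ∧ dz
  d(z*(-w + x + 3*y)) includes (∂/∂w)(z*(-w + x + 3*y)) dw = (-z) dw, which multiplied by dx ∧ dz gives (-z) dx ∧ dz ∧ dw
  d(3*w*x - 2*w*z + z^2) includes (∂/∂x)(3*w*x - 2*w*z + z^2) dx = (3*w) dx, which multiplied by dy ∧ dz gives (3*w) dx ∧ dy ∧ dz
  d(3*w*x - 2*w*z + z^2) includes (∂/∂w)(3*w*x - 2*w*z + z^2) dw = (3*x - 2*z) dw, which multiplied by dy ∧ dz gives (3*x - 2*z) dy ∧ dz ∧ dw
  d(2*w*x) includes (∂/∂x)(2*w*x) dx = (2*w) dx, which multiplied by dz ∧ dw gives (2*w) dx ∧ dz ∧ dw
Collecting like 3-forms: d(omega) = (3*w - 3*z) dx ∧ dy ∧ dz + (2*w - z) dx ∧ dz ∧ dw + (3*x - 2*z) dy ∧ dz ∧ dw.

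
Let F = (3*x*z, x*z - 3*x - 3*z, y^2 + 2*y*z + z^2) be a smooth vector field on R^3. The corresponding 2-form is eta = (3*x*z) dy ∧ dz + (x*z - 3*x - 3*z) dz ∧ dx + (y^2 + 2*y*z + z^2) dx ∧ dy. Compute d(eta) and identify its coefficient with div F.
d(eta) = (2*y + 5*z) dx ∧ dy ∧ dz; div F = 2*y + 5*z

For a 2-form in R^3 of the form above, applying d gives a 3-form with coefficient ∂P/∂x + ∂Q/∂y + ∂R/∂z:
  ∂P/∂x = 3*z
  ∂Q/∂y = 0
  ∂R/∂z = 2*y + 2*z
Sum = 2*y + 5*z, which is exactly div F.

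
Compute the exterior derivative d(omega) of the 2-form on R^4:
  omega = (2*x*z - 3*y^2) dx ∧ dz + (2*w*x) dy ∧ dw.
d(omega) = (6*y) dx ∧ dy ∧ dz + (2*w) dx ∧ dy ∧ dw

For a 2-form omega = sum_{i<j} g_{ij} dx_i ∧ dx_j, the exterior derivative is
  d(omega) = sum_{i<j} d(g_{ij}) ∧ dx_i ∧ dx_j = sum_{i<j, k} (∂g_{ij}/∂x_k) dx_k ∧ dx_i ∧ dx_j.
Expand each term, using dx_k ∧ dx_i ∧ dx_j = sgn(permutation) dx_{(a)} ∧ dx_{(b)} ∧ dx_{(c)} with (a < b < c) sorted:
  d(2*x*z - 3*y^2) includes (∂/∂y)(2*x*z - 3*y^2) dy = (-6*y) dy, which multiplied by dx ∧ dz gives (6*y) dx ∧ dy ∧ dz
  d(2*w*x) includes (∂/∂x)(2*w*x) dx = (2*w) dx, which multiplied by dy ∧ dw gives (2*w) dx ∧ dy ∧ dw
Collecting like 3-forms: d(omega) = (6*y) dx ∧ dy ∧ dz + (2*w) dx ∧ dy ∧ dw.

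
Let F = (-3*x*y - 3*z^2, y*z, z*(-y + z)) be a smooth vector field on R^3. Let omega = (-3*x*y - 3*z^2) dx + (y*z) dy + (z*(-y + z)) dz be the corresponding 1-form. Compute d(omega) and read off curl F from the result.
d(omega) = (-y - z) dy ∧ dz + (-6*z) dz ∧ dx + (3*x) dx ∧ dy; curl F = (-y - z, -6*z, 3*x)

d omega = sum_{i<j} (∂f_j/∂x_i - ∂f_i/∂x_j) dx_i ∧ dx_j. Under the identification (dy ∧ dz, dz ∧ dx, dx ∧ dy) ↔ (e_x, e_y, e_z), the coefficients are exactly the components of curl F. Compute:
  ∂R/∂y - ∂Q/∂z = (-z) - (y) = -y - z
  ∂P/∂z - ∂R/∂x = (-6*z) - (0) = -6*z
  ∂Q/∂x - ∂P/∂y = (0) - (-3*x) = 3*x.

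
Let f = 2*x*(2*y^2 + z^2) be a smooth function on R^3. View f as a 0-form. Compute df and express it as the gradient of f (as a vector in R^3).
df = (4*y^2 + 2*z^2) dx + (8*x*y) dy + (4*x*z) dz; grad f = (4*y^2 + 2*z^2, 8*x*y, 4*x*z)

For a 0-form f, d f = (∂f/∂x) dx + (∂f/∂y) dy + (∂f/∂z) dz. The components of the vector representation are exactly the entries of grad f in Cartesian coordinates:
  ∂f/∂x = 4*y^2 + 2*z^2
  ∂f/∂y = 8*x*y
  ∂f/∂z = 4*x*z.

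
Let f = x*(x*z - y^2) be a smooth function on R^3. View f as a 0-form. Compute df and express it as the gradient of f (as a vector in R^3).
df = (2*x*z - y^2) dx + (-2*x*y) dy + (x^2) dz; grad f = (2*x*z - y^2, -2*x*y, x^2)

For a 0-form f, d f = (∂f/∂x) dx + (∂f/∂y) dy + (∂f/∂z) dz. The components of the vector representation are exactly the entries of grad f in Cartesian coordinates:
  ∂f/∂x = 2*x*z - y^2
  ∂f/∂y = -2*x*y
  ∂f/∂z = x^2.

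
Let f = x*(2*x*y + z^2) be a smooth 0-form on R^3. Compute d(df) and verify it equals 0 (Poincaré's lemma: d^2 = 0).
d(df) = 0

Step 1: df = sum_i (∂f/∂x_i) dx_i = (4*x*y + z^2) dx + (2*x^2) dy + (2*x*z) dz.
Step 2: Apply d again. Using the 1-form formula, the coefficient of dx ∧ dy in d(df) is ∂^2 f/∂x ∂y - ∂^2 f/∂y ∂x = (4*x) - (4*x) = 0 (equality of mixed partials for smooth f).
Similarly for dx ∧ dz and dy ∧ dz — all coefficients vanish. So d(df) = 0.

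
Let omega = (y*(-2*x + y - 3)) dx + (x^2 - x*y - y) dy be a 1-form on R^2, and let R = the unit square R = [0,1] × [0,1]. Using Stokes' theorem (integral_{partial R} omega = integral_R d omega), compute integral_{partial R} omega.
integral_(partial R) omega = 7/2

Stokes: integral_partial_R omega = integral_R d omega with d omega = (∂Q/∂x - ∂P/∂y) dx ∧ dy.
  ∂Q/∂x = 2*x - y
  ∂P/∂y = -2*x + 2*y - 3
  integrand = ∂Q/∂x - ∂P/∂y = 4*x - 3*y + 3.
Integrating over R: integral_0^1 integral_0^1 (4*x - 3*y + 3) dx dy = 7/2.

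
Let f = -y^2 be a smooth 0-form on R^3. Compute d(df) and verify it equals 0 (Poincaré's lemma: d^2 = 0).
d(df) = 0

Step 1: df = sum_i (∂f/∂x_i) dx_i = (0) dx + (-2*y) dy + (0) dz.
Step 2: Apply d again. Using the 1-form formula, the coefficient of dx ∧ dy in d(df) is ∂^2 f/∂x ∂y - ∂^2 f/∂y ∂x = (0) - (0) = 0 (equality of mixed partials for smooth f).
Similarly for dx ∧ dz and dy ∧ dz — all coefficients vanish. So d(df) = 0.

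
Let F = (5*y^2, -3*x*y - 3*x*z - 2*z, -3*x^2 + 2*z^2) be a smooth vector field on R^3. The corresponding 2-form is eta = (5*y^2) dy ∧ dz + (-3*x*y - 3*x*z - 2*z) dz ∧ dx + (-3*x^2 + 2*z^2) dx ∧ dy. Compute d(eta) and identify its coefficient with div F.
d(eta) = (-3*x + 4*z) dx ∧ dy ∧ dz; div F = -3*x + 4*z

For a 2-form in R^3 of the form above, applying d gives a 3-form with coefficient ∂P/∂x + ∂Q/∂y + ∂R/∂z:
  ∂P/∂x = 0
  ∂Q/∂y = -3*x
  ∂R/∂z = 4*z
Sum = -3*x + 4*z, which is exactly div F.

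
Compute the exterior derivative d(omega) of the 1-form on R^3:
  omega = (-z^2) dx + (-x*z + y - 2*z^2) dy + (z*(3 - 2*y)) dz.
d(omega) = (-z) dx ∧ dy + (2*z) dx ∧ dz + (x + 2*z) dy ∧ dz

For a 1-form omega = sum_i f_i dx_i, the exterior derivative is
  d(omega) = sum_{i < j} (∂f_j/∂x_i - ∂f_i/∂x_j) dx_i ∧ dx_j.
  coefficient of dx ∧ dy: ∂f_2/∂x - ∂f_1/∂y = ∂(-x*z + y - 2*z^2)/∂x - ∂(-z^2)/∂y = -z
  coefficient of dx ∧ dz: ∂f_3/∂x - ∂f_1/∂z = ∂(z*(3 - 2*y))/∂x - ∂(-z^2)/∂z = 2*z
  coefficient of dy ∧ dz: ∂f_3/∂y - ∂f_2/∂z = ∂(z*(3 - 2*y))/∂y - ∂(-x*z + y - 2*z^2)/∂z = x + 2*z
Assembling: d(omega) = (-z) dx ∧ dy + (2*z) dx ∧ dz + (x + 2*z) dy ∧ dz.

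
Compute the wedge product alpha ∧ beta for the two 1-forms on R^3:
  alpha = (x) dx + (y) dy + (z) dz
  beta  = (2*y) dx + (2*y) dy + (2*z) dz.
alpha ∧ beta = (2*y*(x - y)) dx ∧ dy + (2*z*(x - y)) dx ∧ dz

Distribute the wedge, using dx_i ∧ dx_j = -dx_j ∧ dx_i and dx_i ∧ dx_i = 0. For each pair (i, j) with i < j, the coefficient of dx_i ∧ dx_j in alpha ∧ beta is (alpha_i * beta_j - alpha_j * beta_i). Collecting: alpha ∧ beta = (2*y*(x - y)) dx ∧ dy + (2*z*(x - y)) dx ∧ dz.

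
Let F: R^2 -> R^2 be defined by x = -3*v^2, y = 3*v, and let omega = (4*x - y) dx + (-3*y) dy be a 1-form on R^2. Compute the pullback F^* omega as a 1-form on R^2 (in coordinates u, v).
F^* omega = (9*v*(8*v^2 + 2*v - 3)) dv

Using F^*(f dg) = (f ∘ F) d(g ∘ F), substitute each coordinate x_i by F_i(u, v) in f_i, and replace dx_i by d F_i = (∂F_i/∂u) du + (∂F_i/∂v) dv.
  For the x component: f_1(F) = 3*v*(-4*v - 1); d F_1 = (0) du + (-6*v) dv
  For the y component: f_2(F) = -9*v; d F_2 = (0) du + (3) dv
Combining and collecting du, dv coefficients:
  coeff of du: 0
  coeff of dv: 9*v*(8*v^2 + 2*v - 3)
F^* omega = (9*v*(8*v^2 + 2*v - 3)) dv.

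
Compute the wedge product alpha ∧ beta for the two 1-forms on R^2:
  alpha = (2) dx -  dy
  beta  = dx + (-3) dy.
alpha ∧ beta = (-5) dx ∧ dy

Distribute the wedge, using dx_i ∧ dx_j = -dx_j ∧ dx_i and dx_i ∧ dx_i = 0. For each pair (i, j) with i < j, the coefficient of dx_i ∧ dx_j in alpha ∧ beta is (alpha_i * beta_j - alpha_j * beta_i). Collecting: alpha ∧ beta = (-5) dx ∧ dy.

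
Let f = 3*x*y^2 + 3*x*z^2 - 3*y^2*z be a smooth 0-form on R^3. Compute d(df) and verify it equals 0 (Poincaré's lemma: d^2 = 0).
d(df) = 0

Step 1: df = sum_i (∂f/∂x_i) dx_i = (3*y^2 + 3*z^2) dx + (6*y*(x - z)) dy + (6*x*z - 3*y^2) dz.
Step 2: Apply d again. Using the 1-form formula, the coefficient of dx ∧ dy in d(df) is ∂^2 f/∂x ∂y - ∂^2 f/∂y ∂x = (6*y) - (6*y) = 0 (equality of mixed partials for smooth f).
Similarly for dx ∧ dz and dy ∧ dz — all coefficients vanish. So d(df) = 0.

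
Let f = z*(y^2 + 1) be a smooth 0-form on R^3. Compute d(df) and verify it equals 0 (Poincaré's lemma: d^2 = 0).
d(df) = 0

Step 1: df = sum_i (∂f/∂x_i) dx_i = (0) dx + (2*y*z) dy + (y^2 + 1) dz.
Step 2: Apply d again. Using the 1-form formula, the coefficient of dx ∧ dy in d(df) is ∂^2 f/∂x ∂y - ∂^2 f/∂y ∂x = (0) - (0) = 0 (equality of mixed partials for smooth f).
Similarly for dx ∧ dz and dy ∧ dz — all coefficients vanish. So d(df) = 0.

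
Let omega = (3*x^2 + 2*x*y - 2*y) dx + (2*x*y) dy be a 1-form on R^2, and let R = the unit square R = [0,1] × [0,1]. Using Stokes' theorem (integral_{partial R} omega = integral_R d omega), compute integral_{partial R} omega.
integral_(partial R) omega = 2

Stokes: integral_partial_R omega = integral_R d omega with d omega = (∂Q/∂x - ∂P/∂y) dx ∧ dy.
  ∂Q/∂x = 2*y
  ∂P/∂y = 2*x - 2
  integrand = ∂Q/∂x - ∂P/∂y = -2*x + 2*y + 2.
Integrating over R: integral_0^1 integral_0^1 (-2*x + 2*y + 2) dx dy = 2.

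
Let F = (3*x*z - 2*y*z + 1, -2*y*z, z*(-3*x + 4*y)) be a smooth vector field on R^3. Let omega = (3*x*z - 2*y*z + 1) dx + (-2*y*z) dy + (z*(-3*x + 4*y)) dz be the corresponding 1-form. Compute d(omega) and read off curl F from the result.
d(omega) = (2*y + 4*z) dy ∧ dz + (3*x - 2*y + 3*z) dz ∧ dx + (2*z) dx ∧ dy; curl F = (2*y + 4*z, 3*x - 2*y + 3*z, 2*z)

d omega = sum_{i<j} (∂f_j/∂x_i - ∂f_i/∂x_j) dx_i ∧ dx_j. Under the identification (dy ∧ dz, dz ∧ dx, dx ∧ dy) ↔ (e_x, e_y, e_z), the coefficients are exactly the components of curl F. Compute:
  ∂R/∂y - ∂Q/∂z = (4*z) - (-2*y) = 2*y + 4*z
  ∂P/∂z - ∂R/∂x = (3*x - 2*y) - (-3*z) = 3*x - 2*y + 3*z
  ∂Q/∂x - ∂P/∂y = (0) - (-2*z) = 2*z.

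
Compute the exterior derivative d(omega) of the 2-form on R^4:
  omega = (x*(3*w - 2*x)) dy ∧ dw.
d(omega) = (3*w - 4*x) dx ∧ dy ∧ dw

For a 2-form omega = sum_{i<j} g_{ij} dx_i ∧ dx_j, the exterior derivative is
  d(omega) = sum_{i<j} d(g_{ij}) ∧ dx_i ∧ dx_j = sum_{i<j, k} (∂g_{ij}/∂x_k) dx_k ∧ dx_i ∧ dx_j.
Expand each term, using dx_k ∧ dx_i ∧ dx_j = sgn(permutation) dx_{(a)} ∧ dx_{(b)} ∧ dx_{(c)} with (a < b < c) sorted:
  d(x*(3*w - 2*x)) includes (∂/∂x)(x*(3*w - 2*x)) dx = (3*w - 4*x) dx, which multiplied by dy ∧ dw gives (3*w - 4*x) dx ∧ dy ∧ dw
Collecting like 3-forms: d(omega) = (3*w - 4*x) dx ∧ dy ∧ dw.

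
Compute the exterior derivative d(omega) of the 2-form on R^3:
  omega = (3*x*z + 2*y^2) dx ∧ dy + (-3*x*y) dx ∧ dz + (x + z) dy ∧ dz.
d(omega) = (6*x + 1) dx ∧ dy ∧ dz

For a 2-form omega = sum_{i<j} g_{ij} dx_i ∧ dx_j, the exterior derivative is
  d(omega) = sum_{i<j} d(g_{ij}) ∧ dx_i ∧ dx_j = sum_{i<j, k} (∂g_{ij}/∂x_k) dx_k ∧ dx_i ∧ dx_j.
Expand each term, using dx_k ∧ dx_i ∧ dx_j = sgn(permutation) dx_{(a)} ∧ dx_{(b)} ∧ dx_{(c)} with (a < b < c) sorted:
  d(3*x*z + 2*y^2) includes (∂/∂z)(3*x*z + 2*y^2) dz = (3*x) dz, which multiplied by dx ∧ dy gives (3*x) dx ∧ dy ∧ dz
  d(-3*x*y) includes (∂/∂y)(-3*x*y) dy = (-3*x) dy, which multiplied by dx ∧ dz gives (3*x) dx ∧ dy ∧ dz
  d(x + z) includes (∂/∂x)(x + z) dx = (1) dx, which multiplied by dy ∧ dz gives (1) dx ∧ dy ∧ dz
Collecting like 3-forms: d(omega) = (6*x + 1) dx ∧ dy ∧ dz.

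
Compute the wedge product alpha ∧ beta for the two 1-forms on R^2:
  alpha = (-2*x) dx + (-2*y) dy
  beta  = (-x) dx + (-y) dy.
alpha ∧ beta = 0

Distribute the wedge, using dx_i ∧ dx_j = -dx_j ∧ dx_i and dx_i ∧ dx_i = 0. For each pair (i, j) with i < j, the coefficient of dx_i ∧ dx_j in alpha ∧ beta is (alpha_i * beta_j - alpha_j * beta_i). Collecting: alpha ∧ beta = 0.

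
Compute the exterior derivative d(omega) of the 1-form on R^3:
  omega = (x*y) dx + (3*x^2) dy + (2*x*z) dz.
d(omega) = (5*x) dx ∧ dy + (2*z) dx ∧ dz

For a 1-form omega = sum_i f_i dx_i, the exterior derivative is
  d(omega) = sum_{i < j} (∂f_j/∂x_i - ∂f_i/∂x_j) dx_i ∧ dx_j.
  coefficient of dx ∧ dy: ∂f_2/∂x - ∂f_1/∂y = ∂(3*x^2)/∂x - ∂(x*y)/∂y = 5*x
  coefficient of dx ∧ dz: ∂f_3/∂x - ∂f_1/∂z = ∂(2*x*z)/∂x - ∂(x*y)/∂z = 2*z
Assembling: d(omega) = (5*x) dx ∧ dy + (2*z) dx ∧ dz.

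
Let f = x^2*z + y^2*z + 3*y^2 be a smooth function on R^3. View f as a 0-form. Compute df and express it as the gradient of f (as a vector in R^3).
df = (2*x*z) dx + (2*y*(z + 3)) dy + (x^2 + y^2) dz; grad f = (2*x*z, 2*y*(z + 3), x^2 + y^2)

For a 0-form f, d f = (∂f/∂x) dx + (∂f/∂y) dy + (∂f/∂z) dz. The components of the vector representation are exactly the entries of grad f in Cartesian coordinates:
  ∂f/∂x = 2*x*z
  ∂f/∂y = 2*y*(z + 3)
  ∂f/∂z = x^2 + y^2.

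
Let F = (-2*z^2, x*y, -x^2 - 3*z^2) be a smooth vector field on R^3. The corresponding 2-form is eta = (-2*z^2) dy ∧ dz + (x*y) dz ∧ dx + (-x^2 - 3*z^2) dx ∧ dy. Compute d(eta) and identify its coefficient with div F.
d(eta) = (x - 6*z) dx ∧ dy ∧ dz; div F = x - 6*z

For a 2-form in R^3 of the form above, applying d gives a 3-form with coefficient ∂P/∂x + ∂Q/∂y + ∂R/∂z:
  ∂P/∂x = 0
  ∂Q/∂y = x
  ∂R/∂z = -6*z
Sum = x - 6*z, which is exactly div F.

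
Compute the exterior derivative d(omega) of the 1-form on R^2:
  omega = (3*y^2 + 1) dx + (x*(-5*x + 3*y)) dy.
d(omega) = (-10*x - 3*y) dx ∧ dy

For a 1-form omega = sum_i f_i dx_i, the exterior derivative is
  d(omega) = sum_{i < j} (∂f_j/∂x_i - ∂f_i/∂x_j) dx_i ∧ dx_j.
  coefficient of dx ∧ dy: ∂f_2/∂x - ∂f_1/∂y = ∂(x*(-5*x + 3*y))/∂x - ∂(3*y^2 + 1)/∂y = -10*x - 3*y
Assembling: d(omega) = (-10*x - 3*y) dx ∧ dy.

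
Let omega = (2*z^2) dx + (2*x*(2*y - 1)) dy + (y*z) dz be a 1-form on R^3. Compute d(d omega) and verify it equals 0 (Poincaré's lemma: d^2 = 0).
d(d omega) = 0

Step 1: d omega = sum_{i<j} (∂f_j/∂x_i - ∂f_i/∂x_j) dx_i ∧ dx_j:
  coeff of dx ∧ dy: 4*y - 2
  coeff of dx ∧ dz: -4*z
  coeff of dy ∧ dz: z
Step 2: Apply d again to each 2-form coefficient. The only possible 3-form in R^3 is dx ∧ dy ∧ dz, with coefficient
  ∂(coeff of dy∧dz)/∂x - ∂(coeff of dx∧dz)/∂y + ∂(coeff of dx∧dy)/∂z
  = ∂/∂x (z) - ∂/∂y (-4*z) + ∂/∂z (4*y - 2).
Each of these terms simplifies to sums of mixed partials that cancel in pairs. The result is 0 (by equality of mixed partials for smooth functions — Schwarz / Clairaut).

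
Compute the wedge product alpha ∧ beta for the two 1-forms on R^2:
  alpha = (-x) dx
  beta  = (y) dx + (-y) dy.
alpha ∧ beta = (x*y) dx ∧ dy

Distribute the wedge, using dx_i ∧ dx_j = -dx_j ∧ dx_i and dx_i ∧ dx_i = 0. For each pair (i, j) with i < j, the coefficient of dx_i ∧ dx_j in alpha ∧ beta is (alpha_i * beta_j - alpha_j * beta_i). Collecting: alpha ∧ beta = (x*y) dx ∧ dy.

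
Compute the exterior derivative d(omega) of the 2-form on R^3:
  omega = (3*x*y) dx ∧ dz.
d(omega) = (-3*x) dx ∧ dy ∧ dz

For a 2-form omega = sum_{i<j} g_{ij} dx_i ∧ dx_j, the exterior derivative is
  d(omega) = sum_{i<j} d(g_{ij}) ∧ dx_i ∧ dx_j = sum_{i<j, k} (∂g_{ij}/∂x_k) dx_k ∧ dx_i ∧ dx_j.
Expand each term, using dx_k ∧ dx_i ∧ dx_j = sgn(permutation) dx_{(a)} ∧ dx_{(b)} ∧ dx_{(c)} with (a < b < c) sorted:
  d(3*x*y) includes (∂/∂y)(3*x*y) dy = (3*x) dy, which multiplied by dx ∧ dz gives (-3*x) dx ∧ dy ∧ dz
Collecting like 3-forms: d(omega) = (-3*x) dx ∧ dy ∧ dz.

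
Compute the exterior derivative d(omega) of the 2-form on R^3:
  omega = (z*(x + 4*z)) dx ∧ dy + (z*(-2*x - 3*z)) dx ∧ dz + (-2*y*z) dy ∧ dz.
d(omega) = (x + 8*z) dx ∧ dy ∧ dz

For a 2-form omega = sum_{i<j} g_{ij} dx_i ∧ dx_j, the exterior derivative is
  d(omega) = sum_{i<j} d(g_{ij}) ∧ dx_i ∧ dx_j = sum_{i<j, k} (∂g_{ij}/∂x_k) dx_k ∧ dx_i ∧ dx_j.
Expand each term, using dx_k ∧ dx_i ∧ dx_j = sgn(permutation) dx_{(a)} ∧ dx_{(b)} ∧ dx_{(c)} with (a < b < c) sorted:
  d(z*(x + 4*z)) includes (∂/∂z)(z*(x + 4*z)) dz = (x + 8*z) dz, which multiplied by dx ∧ dy gives (x + 8*z) dx ∧ dy ∧ dz
Collecting like 3-forms: d(omega) = (x + 8*z) dx ∧ dy ∧ dz.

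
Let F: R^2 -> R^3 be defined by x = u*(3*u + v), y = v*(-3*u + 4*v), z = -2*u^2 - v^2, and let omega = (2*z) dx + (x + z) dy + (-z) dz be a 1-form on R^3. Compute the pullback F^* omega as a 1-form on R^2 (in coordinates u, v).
F^* omega = (-32*u^3 - 7*u^2*v - 19*u*v^2 + v^3) du + (-7*u^3 + u^2*v + 9*u*v^2 - 10*v^3) dv

Using F^*(f dg) = (f ∘ F) d(g ∘ F), substitute each coordinate x_i by F_i(u, v) in f_i, and replace dx_i by d F_i = (∂F_i/∂u) du + (∂F_i/∂v) dv.
  For the x component: f_1(F) = -4*u^2 - 2*v^2; d F_1 = (6*u + v) du + (u) dv
  For the y component: f_2(F) = u^2 + u*v - v^2; d F_2 = (-3*v) du + (-3*u + 8*v) dv
  For the z component: f_3(F) = 2*u^2 + v^2; d F_3 = (-4*u) du + (-2*v) dv
Combining and collecting du, dv coefficients:
  coeff of du: -32*u^3 - 7*u^2*v - 19*u*v^2 + v^3
  coeff of dv: -7*u^3 + u^2*v + 9*u*v^2 - 10*v^3
F^* omega = (-32*u^3 - 7*u^2*v - 19*u*v^2 + v^3) du + (-7*u^3 + u^2*v + 9*u*v^2 - 10*v^3) dv.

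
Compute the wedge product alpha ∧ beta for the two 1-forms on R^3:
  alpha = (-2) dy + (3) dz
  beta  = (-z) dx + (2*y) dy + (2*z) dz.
alpha ∧ beta = (-2*z) dx ∧ dy + (-6*y - 4*z) dy ∧ dz + (3*z) dx ∧ dz

Distribute the wedge, using dx_i ∧ dx_j = -dx_j ∧ dx_i and dx_i ∧ dx_i = 0. For each pair (i, j) with i < j, the coefficient of dx_i ∧ dx_j in alpha ∧ beta is (alpha_i * beta_j - alpha_j * beta_i). Collecting: alpha ∧ beta = (-2*z) dx ∧ dy + (-6*y - 4*z) dy ∧ dz + (3*z) dx ∧ dz.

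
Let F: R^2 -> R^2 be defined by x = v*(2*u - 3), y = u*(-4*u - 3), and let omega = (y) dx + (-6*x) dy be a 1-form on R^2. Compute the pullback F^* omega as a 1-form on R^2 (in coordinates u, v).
F^* omega = (2*v*(44*u^2 - 57*u - 27)) du + (u*(-8*u^2 + 6*u + 9)) dv

Using F^*(f dg) = (f ∘ F) d(g ∘ F), substitute each coordinate x_i by F_i(u, v) in f_i, and replace dx_i by d F_i = (∂F_i/∂u) du + (∂F_i/∂v) dv.
  For the x component: f_1(F) = u*(-4*u - 3); d F_1 = (2*v) du + (2*u - 3) dv
  For the y component: f_2(F) = 6*v*(3 - 2*u); d F_2 = (-8*u - 3) du + (0) dv
Combining and collecting du, dv coefficients:
  coeff of du: 2*v*(44*u^2 - 57*u - 27)
  coeff of dv: u*(-8*u^2 + 6*u + 9)
F^* omega = (2*v*(44*u^2 - 57*u - 27)) du + (u*(-8*u^2 + 6*u + 9)) dv.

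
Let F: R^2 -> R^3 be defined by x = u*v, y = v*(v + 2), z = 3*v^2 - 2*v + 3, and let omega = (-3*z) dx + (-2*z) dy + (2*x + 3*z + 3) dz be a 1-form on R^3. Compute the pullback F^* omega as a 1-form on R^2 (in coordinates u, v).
F^* omega = (3*v*(-3*v^2 + 2*v - 3)) du + (3*u*v^2 + 2*u*v - 9*u + 42*v^3 - 58*v^2 + 80*v - 36) dv

Using F^*(f dg) = (f ∘ F) d(g ∘ F), substitute each coordinate x_i by F_i(u, v) in f_i, and replace dx_i by d F_i = (∂F_i/∂u) du + (∂F_i/∂v) dv.
  For the x component: f_1(F) = -9*v^2 + 6*v - 9; d F_1 = (v) du + (u) dv
  For the y component: f_2(F) = -6*v^2 + 4*v - 6; d F_2 = (0) du + (2*v + 2) dv
  For the z component: f_3(F) = 2*u*v + 9*v^2 - 6*v + 12; d F_3 = (0) du + (6*v - 2) dv
Combining and collecting du, dv coefficients:
  coeff of du: 3*v*(-3*v^2 + 2*v - 3)
  coeff of dv: 3*u*v^2 + 2*u*v - 9*u + 42*v^3 - 58*v^2 + 80*v - 36
F^* omega = (3*v*(-3*v^2 + 2*v - 3)) du + (3*u*v^2 + 2*u*v - 9*u + 42*v^3 - 58*v^2 + 80*v - 36) dv.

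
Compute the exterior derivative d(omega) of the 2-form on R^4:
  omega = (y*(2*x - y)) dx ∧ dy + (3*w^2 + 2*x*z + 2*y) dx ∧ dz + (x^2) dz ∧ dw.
d(omega) = (-2) dx ∧ dy ∧ dz + (6*w + 2*x) dx ∧ dz ∧ dw

For a 2-form omega = sum_{i<j} g_{ij} dx_i ∧ dx_j, the exterior derivative is
  d(omega) = sum_{i<j} d(g_{ij}) ∧ dx_i ∧ dx_j = sum_{i<j, k} (∂g_{ij}/∂x_k) dx_k ∧ dx_i ∧ dx_j.
Expand each term, using dx_k ∧ dx_i ∧ dx_j = sgn(permutation) dx_{(a)} ∧ dx_{(b)} ∧ dx_{(c)} with (a < b < c) sorted:
  d(3*w^2 + 2*x*z + 2*y) includes (∂/∂y)(3*w^2 + 2*x*z + 2*y) dy = (2) dy, which multiplied by dx ∧ dz gives (-2) dx ∧ dy ∧ dz
  d(3*w^2 + 2*x*z + 2*y) includes (∂/∂w)(3*w^2 + 2*x*z + 2*y) dw = (6*w) dw, which multiplied by dx ∧ dz gives (6*w) dx ∧ dz ∧ dw
  d(x^2) includes (∂/∂x)(x^2) dx = (2*x) dx, which multiplied by dz ∧ dw gives (2*x) dx ∧ dz ∧ dw
Collecting like 3-forms: d(omega) = (-2) dx ∧ dy ∧ dz + (6*w + 2*x) dx ∧ dz ∧ dw.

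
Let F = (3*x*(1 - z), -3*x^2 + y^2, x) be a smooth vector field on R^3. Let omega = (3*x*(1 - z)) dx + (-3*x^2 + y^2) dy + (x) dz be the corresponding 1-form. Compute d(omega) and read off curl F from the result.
d(omega) = (0) dy ∧ dz + (-3*x - 1) dz ∧ dx + (-6*x) dx ∧ dy; curl F = (0, -3*x - 1, -6*x)

d omega = sum_{i<j} (∂f_j/∂x_i - ∂f_i/∂x_j) dx_i ∧ dx_j. Under the identification (dy ∧ dz, dz ∧ dx, dx ∧ dy) ↔ (e_x, e_y, e_z), the coefficients are exactly the components of curl F. Compute:
  ∂R/∂y - ∂Q/∂z = (0) - (0) = 0
  ∂P/∂z - ∂R/∂x = (-3*x) - (1) = -3*x - 1
  ∂Q/∂x - ∂P/∂y = (-6*x) - (0) = -6*x.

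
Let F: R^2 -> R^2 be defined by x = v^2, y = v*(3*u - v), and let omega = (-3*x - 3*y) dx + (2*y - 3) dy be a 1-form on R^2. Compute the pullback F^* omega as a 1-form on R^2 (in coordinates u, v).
F^* omega = (3*v*(6*u*v - 2*v^2 - 3)) du + (18*u^2*v - 36*u*v^2 - 9*u + 4*v^3 + 6*v) dv

Using F^*(f dg) = (f ∘ F) d(g ∘ F), substitute each coordinate x_i by F_i(u, v) in f_i, and replace dx_i by d F_i = (∂F_i/∂u) du + (∂F_i/∂v) dv.
  For the x component: f_1(F) = -9*u*v; d F_1 = (0) du + (2*v) dv
  For the y component: f_2(F) = 6*u*v - 2*v^2 - 3; d F_2 = (3*v) du + (3*u - 2*v) dv
Combining and collecting du, dv coefficients:
  coeff of du: 3*v*(6*u*v - 2*v^2 - 3)
  coeff of dv: 18*u^2*v - 36*u*v^2 - 9*u + 4*v^3 + 6*v
F^* omega = (3*v*(6*u*v - 2*v^2 - 3)) du + (18*u^2*v - 36*u*v^2 - 9*u + 4*v^3 + 6*v) dv.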